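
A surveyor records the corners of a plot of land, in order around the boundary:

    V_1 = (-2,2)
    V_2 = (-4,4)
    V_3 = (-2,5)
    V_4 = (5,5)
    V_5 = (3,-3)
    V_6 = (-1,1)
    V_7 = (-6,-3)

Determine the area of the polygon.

Cross-terms: 0, -12, -35, -30, 0, 9, -18  ⇒  Σ = -86
Area = |Σ|/2 = 43.

43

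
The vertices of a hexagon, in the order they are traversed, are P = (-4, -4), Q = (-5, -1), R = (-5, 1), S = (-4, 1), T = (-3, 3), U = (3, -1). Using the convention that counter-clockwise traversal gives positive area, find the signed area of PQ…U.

Apply Gauss's area formula: 2A = Σ (x_i·y_{i+1} − x_{i+1}·y_i), indices taken mod 6.
Σ = (-16) + (-10) + (-1) + (-9) + (-6) + (-16) = -58
Signed area = Σ/2 = -29 (negative ⇒ clockwise traversal).

-29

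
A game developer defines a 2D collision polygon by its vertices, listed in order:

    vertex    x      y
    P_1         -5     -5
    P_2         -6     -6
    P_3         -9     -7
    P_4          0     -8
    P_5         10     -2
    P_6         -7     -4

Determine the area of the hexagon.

50.5

Apply the shoelace formula: 2A = Σ (x_i·y_{i+1} − x_{i+1}·y_i), indices taken mod 6.
P_1→P_2: (-5)(-6) − (-6)(-5) = 0
P_2→P_3: (-6)(-7) − (-9)(-6) = -12
P_3→P_4: (-9)(-8) − (0)(-7) = 72
P_4→P_5: (0)(-2) − (10)(-8) = 80
P_5→P_6: (10)(-4) − (-7)(-2) = -54
P_6→P_1: (-7)(-5) − (-5)(-4) = 15
Σ = 101
Area = |Σ|/2 = 50.5.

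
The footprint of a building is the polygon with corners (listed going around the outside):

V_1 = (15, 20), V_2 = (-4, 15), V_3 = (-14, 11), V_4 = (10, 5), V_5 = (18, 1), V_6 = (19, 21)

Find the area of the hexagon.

Apply the shoelace (surveyor's) formula: 2A = Σ (x_i·y_{i+1} − x_{i+1}·y_i), indices taken mod 6.
Σ = (305) + (166) + (-180) + (-80) + (359) + (65) = 635
Area = |Σ|/2 = 317.5.

317.5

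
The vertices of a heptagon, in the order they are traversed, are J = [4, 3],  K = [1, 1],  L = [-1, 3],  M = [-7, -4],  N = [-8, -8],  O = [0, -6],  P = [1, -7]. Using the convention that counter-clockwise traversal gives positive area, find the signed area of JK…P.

69.5

Apply the shoelace formula: 2A = Σ (x_i·y_{i+1} − x_{i+1}·y_i), indices taken mod 7.
Σ = (1) + (4) + (25) + (24) + (48) + (6) + (31) = 139
Signed area = Σ/2 = 69.5 (positive ⇒ counter-clockwise traversal).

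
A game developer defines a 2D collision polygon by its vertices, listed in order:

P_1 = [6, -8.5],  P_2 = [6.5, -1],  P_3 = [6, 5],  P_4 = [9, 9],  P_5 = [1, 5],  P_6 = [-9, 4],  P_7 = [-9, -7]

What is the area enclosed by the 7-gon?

Apply the surveyor's formula: 2A = Σ (x_i·y_{i+1} − x_{i+1}·y_i), indices taken mod 7.
P_1→P_2: (6)(-1) − (6.5)(-8.5) = 49.25
P_2→P_3: (6.5)(5) − (6)(-1) = 38.5
P_3→P_4: (6)(9) − (9)(5) = 9
P_4→P_5: (9)(5) − (1)(9) = 36
P_5→P_6: (1)(4) − (-9)(5) = 49
P_6→P_7: (-9)(-7) − (-9)(4) = 99
P_7→P_1: (-9)(-8.5) − (6)(-7) = 118.5
Σ = 399.25
Area = |Σ|/2 = 199.625.

199.625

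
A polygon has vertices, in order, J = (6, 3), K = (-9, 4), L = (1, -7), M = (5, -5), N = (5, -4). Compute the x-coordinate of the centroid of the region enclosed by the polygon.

Apply the surveyor's formula. First the cross-terms c_i = x_i·y_{i+1} − x_{i+1}·y_i:
  51, 59, 30, 5, 39  ⇒  2A = 184, A = 92.
Then Σ (x_i + x_{i+1})·c_i = 34, so x̄ = 34 / (6·92) = 17/276.

17/276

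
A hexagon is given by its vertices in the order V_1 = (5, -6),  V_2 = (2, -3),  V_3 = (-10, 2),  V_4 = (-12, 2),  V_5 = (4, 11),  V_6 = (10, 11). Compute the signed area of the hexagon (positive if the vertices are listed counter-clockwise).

-173

Apply the surveyor's formula: 2A = Σ (x_i·y_{i+1} − x_{i+1}·y_i), indices taken mod 6.
V_1→V_2: (5)(-3) − (2)(-6) = -3
V_2→V_3: (2)(2) − (-10)(-3) = -26
V_3→V_4: (-10)(2) − (-12)(2) = 4
V_4→V_5: (-12)(11) − (4)(2) = -140
V_5→V_6: (4)(11) − (10)(11) = -66
V_6→V_1: (10)(-6) − (5)(11) = -115
Σ = -346
Signed area = Σ/2 = -173 (negative ⇒ clockwise traversal).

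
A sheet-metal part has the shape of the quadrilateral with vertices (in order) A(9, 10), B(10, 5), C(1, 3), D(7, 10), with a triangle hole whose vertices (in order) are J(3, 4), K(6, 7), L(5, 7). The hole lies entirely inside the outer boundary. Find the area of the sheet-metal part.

29

Outer boundary:
Σ = (-55) + (25) + (-11) + (-20) = -61
Area = |Σ|/2 = 30.5.
Hole:
Apply the shoelace (surveyor's) formula: 2A = Σ (x_i·y_{i+1} − x_{i+1}·y_i), indices taken mod 3.
Σ = (-3) + (7) + (-1) = 3
Area = |Σ|/2 = 1.5.
Net area = 30.5 − 1.5 = 29.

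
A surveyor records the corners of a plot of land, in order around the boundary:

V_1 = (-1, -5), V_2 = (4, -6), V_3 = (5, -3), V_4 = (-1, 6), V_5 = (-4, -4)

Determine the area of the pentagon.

57.5

Apply Gauss's area formula: 2A = Σ (x_i·y_{i+1} − x_{i+1}·y_i), indices taken mod 5.
Cross-terms: 26, 18, 27, 28, 16  ⇒  Σ = 115
Area = |Σ|/2 = 57.5.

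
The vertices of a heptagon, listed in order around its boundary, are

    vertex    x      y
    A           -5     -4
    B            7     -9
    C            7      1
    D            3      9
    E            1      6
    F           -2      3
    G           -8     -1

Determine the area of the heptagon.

Apply the shoelace (surveyor's) formula: 2A = Σ (x_i·y_{i+1} − x_{i+1}·y_i), indices taken mod 7.
A→B: (-5)(-9) − (7)(-4) = 73
B→C: (7)(1) − (7)(-9) = 70
C→D: (7)(9) − (3)(1) = 60
D→E: (3)(6) − (1)(9) = 9
E→F: (1)(3) − (-2)(6) = 15
F→G: (-2)(-1) − (-8)(3) = 26
G→A: (-8)(-4) − (-5)(-1) = 27
Σ = 280
Area = |Σ|/2 = 140.

140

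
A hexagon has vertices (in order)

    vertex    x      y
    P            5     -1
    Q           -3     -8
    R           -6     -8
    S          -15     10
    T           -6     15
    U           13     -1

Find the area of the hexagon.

Apply the shoelace formula: 2A = Σ (x_i·y_{i+1} − x_{i+1}·y_i), indices taken mod 6.
P→Q: (5)(-8) − (-3)(-1) = -43
Q→R: (-3)(-8) − (-6)(-8) = -24
R→S: (-6)(10) − (-15)(-8) = -180
S→T: (-15)(15) − (-6)(10) = -165
T→U: (-6)(-1) − (13)(15) = -189
U→P: (13)(-1) − (5)(-1) = -8
Σ = -609
Area = |Σ|/2 = 304.5.

304.5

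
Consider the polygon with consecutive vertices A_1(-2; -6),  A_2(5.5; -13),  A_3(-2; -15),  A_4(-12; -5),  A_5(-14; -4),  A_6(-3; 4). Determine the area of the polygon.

Σ = (59) + (-108.5) + (-170) + (-22) + (-68) + (26) = -283.5
Area = |Σ|/2 = 141.75.

141.75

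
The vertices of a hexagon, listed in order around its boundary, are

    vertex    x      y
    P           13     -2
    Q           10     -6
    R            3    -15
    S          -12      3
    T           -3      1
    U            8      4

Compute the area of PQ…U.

226

Apply Gauss's area formula: 2A = Σ (x_i·y_{i+1} − x_{i+1}·y_i), indices taken mod 6.
Σ = (-58) + (-132) + (-171) + (-3) + (-20) + (-68) = -452
Area = |Σ|/2 = 226.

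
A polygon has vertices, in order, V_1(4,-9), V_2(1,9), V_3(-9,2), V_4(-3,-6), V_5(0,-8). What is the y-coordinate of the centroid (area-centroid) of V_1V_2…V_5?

Apply the shoelace formula. First the cross-terms c_i = x_i·y_{i+1} − x_{i+1}·y_i:
  45, 83, 60, 24, 32  ⇒  2A = 244, A = 122.
Then Σ (y_i + y_{i+1})·c_i = -207, so ȳ = -207 / (6·122) = -69/244.

-69/244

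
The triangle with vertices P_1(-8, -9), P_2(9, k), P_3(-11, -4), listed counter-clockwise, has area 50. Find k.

-4

Write out the shoelace sum; only the two edges meeting at P_2 involve k:
2·Area = [((-8)·k − 9·(-9)) + (9·(-4) − (-11)·k)] + 67
       = 3·k + 112 = 100
⇒ k = -4.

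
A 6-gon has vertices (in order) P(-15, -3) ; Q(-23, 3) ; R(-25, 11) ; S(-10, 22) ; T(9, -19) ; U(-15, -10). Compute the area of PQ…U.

Apply the shoelace formula: 2A = Σ (x_i·y_{i+1} − x_{i+1}·y_i), indices taken mod 6.
Cross-terms: -114, -178, -440, -8, -375, -105  ⇒  Σ = -1220
Area = |Σ|/2 = 610.

610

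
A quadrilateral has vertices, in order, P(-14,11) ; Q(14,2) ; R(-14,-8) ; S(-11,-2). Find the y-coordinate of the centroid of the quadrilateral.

137/75

Apply the surveyor's formula. First the cross-terms c_i = x_i·y_{i+1} − x_{i+1}·y_i:
  -182, -84, -60, -149  ⇒  2A = -475, A = -237.5.
Then Σ (y_i + y_{i+1})·c_i = -2603, so ȳ = -2603 / (6·(-237.5)) = 137/75.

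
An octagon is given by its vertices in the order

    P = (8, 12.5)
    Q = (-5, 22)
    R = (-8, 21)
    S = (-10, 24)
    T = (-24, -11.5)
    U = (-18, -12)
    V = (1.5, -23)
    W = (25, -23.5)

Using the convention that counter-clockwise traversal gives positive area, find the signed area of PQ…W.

Apply the shoelace formula: 2A = Σ (x_i·y_{i+1} − x_{i+1}·y_i), indices taken mod 8.
Cross-terms: 238.5, 71, 18, 691, 81, 432, 539.75, 500.5  ⇒  Σ = 2571.75
Signed area = Σ/2 = 1285.875 (positive ⇒ counter-clockwise traversal).

1285.875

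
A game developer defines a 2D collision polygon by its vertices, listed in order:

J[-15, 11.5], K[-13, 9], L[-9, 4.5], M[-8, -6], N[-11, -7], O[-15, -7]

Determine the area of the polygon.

94.25

Σ = (14.5) + (22.5) + (90) + (-10) + (-28) + (-277.5) = -188.5
Area = |Σ|/2 = 94.25.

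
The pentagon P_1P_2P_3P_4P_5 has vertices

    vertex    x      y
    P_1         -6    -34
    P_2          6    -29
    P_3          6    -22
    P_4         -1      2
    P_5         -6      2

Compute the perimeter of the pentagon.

|P_1P_2| = √((12)² + (5)²) = √169 = 13
|P_2P_3| = √((0)² + (7)²) = √49 = 7
|P_3P_4| = √((-7)² + (24)²) = √625 = 25
|P_4P_5| = √((-5)² + (0)²) = √25 = 5
|P_5P_1| = √((0)² + (-36)²) = √1296 = 36
Perimeter = 13 + 7 + 25 + 5 + 36 = 86.

86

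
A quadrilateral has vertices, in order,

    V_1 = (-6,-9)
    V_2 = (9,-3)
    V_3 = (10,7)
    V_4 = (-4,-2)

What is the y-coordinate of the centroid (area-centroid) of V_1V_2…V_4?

-65/42

Apply the surveyor's formula. First the cross-terms c_i = x_i·y_{i+1} − x_{i+1}·y_i:
  99, 93, 8, 24  ⇒  2A = 224, A = 112.
Then Σ (y_i + y_{i+1})·c_i = -1040, so ȳ = -1040 / (6·112) = -65/42.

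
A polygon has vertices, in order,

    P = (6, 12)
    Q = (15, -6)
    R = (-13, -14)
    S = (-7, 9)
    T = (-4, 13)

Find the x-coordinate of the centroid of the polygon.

0.17

Apply the surveyor's formula. First the cross-terms c_i = x_i·y_{i+1} − x_{i+1}·y_i:
  -216, -288, -215, -55, -126  ⇒  2A = -900, A = -450.
Then Σ (x_i + x_{i+1})·c_i = -459, so x̄ = -459 / (6·(-450)) = 0.17.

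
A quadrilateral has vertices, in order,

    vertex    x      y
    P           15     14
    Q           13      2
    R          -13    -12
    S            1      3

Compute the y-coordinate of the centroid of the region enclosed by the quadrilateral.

Apply Gauss's area formula. First the cross-terms c_i = x_i·y_{i+1} − x_{i+1}·y_i:
  -152, -130, -27, -31  ⇒  2A = -340, A = -170.
Then Σ (y_i + y_{i+1})·c_i = -1416, so ȳ = -1416 / (6·(-170)) = 118/85.

118/85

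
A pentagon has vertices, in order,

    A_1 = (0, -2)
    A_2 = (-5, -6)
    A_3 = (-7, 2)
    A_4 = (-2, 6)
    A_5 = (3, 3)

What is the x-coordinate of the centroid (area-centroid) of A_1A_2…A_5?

Apply the surveyor's formula. First the cross-terms c_i = x_i·y_{i+1} − x_{i+1}·y_i:
  -10, -52, -38, -24, -6  ⇒  2A = -130, A = -65.
Then Σ (x_i + x_{i+1})·c_i = 974, so x̄ = 974 / (6·(-65)) = -487/195.

-487/195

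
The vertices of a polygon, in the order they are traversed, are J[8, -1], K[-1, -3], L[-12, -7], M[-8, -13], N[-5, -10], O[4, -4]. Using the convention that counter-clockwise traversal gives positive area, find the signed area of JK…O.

74.5

Σ = (-25) + (-29) + (100) + (15) + (60) + (28) = 149
Signed area = Σ/2 = 74.5 (positive ⇒ counter-clockwise traversal).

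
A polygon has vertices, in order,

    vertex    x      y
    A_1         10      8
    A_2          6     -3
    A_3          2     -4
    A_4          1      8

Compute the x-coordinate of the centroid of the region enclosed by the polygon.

177/37

Apply the shoelace (surveyor's) formula. First the cross-terms c_i = x_i·y_{i+1} − x_{i+1}·y_i:
  -78, -18, 20, -72  ⇒  2A = -148, A = -74.
Then Σ (x_i + x_{i+1})·c_i = -2124, so x̄ = -2124 / (6·(-74)) = 177/37.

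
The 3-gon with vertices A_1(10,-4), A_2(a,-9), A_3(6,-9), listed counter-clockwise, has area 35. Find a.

The doubled signed area Σ (x_i y_{i+1} − x_{i+1} y_i) is linear in a.
With a=0 it equals 30; the coefficient of a is -5 (from the two edges through A_2).
So -5·a + 30 = 2·35 = 70 ⇒ a = -8.

-8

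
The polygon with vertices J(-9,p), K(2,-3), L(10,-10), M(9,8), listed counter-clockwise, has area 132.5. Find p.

-2

The doubled signed area Σ (x_i y_{i+1} − x_{i+1} y_i) is linear in p.
With p=0 it equals 279; the coefficient of p is 7 (from the two edges through J).
So 7·p + 279 = 2·132.5 = 265 ⇒ p = -2.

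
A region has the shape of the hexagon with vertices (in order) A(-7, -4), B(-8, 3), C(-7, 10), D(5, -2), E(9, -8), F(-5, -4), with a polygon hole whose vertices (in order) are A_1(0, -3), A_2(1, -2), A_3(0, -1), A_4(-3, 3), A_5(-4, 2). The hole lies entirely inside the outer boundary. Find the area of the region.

Outer boundary:
Cross-terms: -53, -59, -36, -22, -76, -8  ⇒  Σ = -254
Area = |Σ|/2 = 127.
Hole:
Apply the surveyor's formula: 2A = Σ (x_i·y_{i+1} − x_{i+1}·y_i), indices taken mod 5.
Σ = (3) + (-1) + (-3) + (6) + (12) = 17
Area = |Σ|/2 = 8.5.
Net area = 127 − 8.5 = 118.5.

118.5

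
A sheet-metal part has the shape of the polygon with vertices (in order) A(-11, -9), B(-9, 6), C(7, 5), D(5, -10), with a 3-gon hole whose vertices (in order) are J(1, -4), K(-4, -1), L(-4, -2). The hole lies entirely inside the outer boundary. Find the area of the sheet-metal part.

Outer boundary:
Cross-terms: -147, -87, -95, -155  ⇒  Σ = -484
Area = |Σ|/2 = 242.
Hole:
J→K: (1)(-1) − (-4)(-4) = -17
K→L: (-4)(-2) − (-4)(-1) = 4
L→J: (-4)(-4) − (1)(-2) = 18
Σ = 5
Area = |Σ|/2 = 2.5.
Net area = 242 − 2.5 = 239.5.

239.5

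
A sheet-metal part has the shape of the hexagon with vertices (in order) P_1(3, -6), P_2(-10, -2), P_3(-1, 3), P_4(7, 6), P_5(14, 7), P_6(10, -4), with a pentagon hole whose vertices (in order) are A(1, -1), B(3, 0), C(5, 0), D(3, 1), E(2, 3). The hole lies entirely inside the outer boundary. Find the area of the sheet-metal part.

Outer boundary:
Σ = (-66) + (-32) + (-27) + (-35) + (-126) + (-48) = -334
Area = |Σ|/2 = 167.
Hole:
Apply the shoelace formula: 2A = Σ (x_i·y_{i+1} − x_{i+1}·y_i), indices taken mod 5.
Σ = (3) + (0) + (5) + (7) + (-5) = 10
Area = |Σ|/2 = 5.
Net area = 167 − 5 = 162.

162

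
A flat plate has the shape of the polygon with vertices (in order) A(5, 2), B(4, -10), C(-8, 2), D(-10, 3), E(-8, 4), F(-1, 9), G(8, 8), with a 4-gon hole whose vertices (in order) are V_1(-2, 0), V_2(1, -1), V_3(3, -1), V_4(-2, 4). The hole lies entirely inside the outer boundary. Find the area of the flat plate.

150

Outer boundary:
Apply Gauss's area formula: 2A = Σ (x_i·y_{i+1} − x_{i+1}·y_i), indices taken mod 7.
A→B: (5)(-10) − (4)(2) = -58
B→C: (4)(2) − (-8)(-10) = -72
C→D: (-8)(3) − (-10)(2) = -4
D→E: (-10)(4) − (-8)(3) = -16
E→F: (-8)(9) − (-1)(4) = -68
F→G: (-1)(8) − (8)(9) = -80
G→A: (8)(2) − (5)(8) = -24
Σ = -322
Area = |Σ|/2 = 161.
Hole:
V_1→V_2: (-2)(-1) − (1)(0) = 2
V_2→V_3: (1)(-1) − (3)(-1) = 2
V_3→V_4: (3)(4) − (-2)(-1) = 10
V_4→V_1: (-2)(0) − (-2)(4) = 8
Σ = 22
Area = |Σ|/2 = 11.
Net area = 161 − 11 = 150.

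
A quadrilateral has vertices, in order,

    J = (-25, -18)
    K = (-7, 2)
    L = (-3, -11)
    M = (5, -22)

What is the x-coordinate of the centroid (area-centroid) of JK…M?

Apply Gauss's area formula. First the cross-terms c_i = x_i·y_{i+1} − x_{i+1}·y_i:
  -176, 83, 121, -640  ⇒  2A = -612, A = -306.
Then Σ (x_i + x_{i+1})·c_i = 17844, so x̄ = 17844 / (6·(-306)) = -1487/153.

-1487/153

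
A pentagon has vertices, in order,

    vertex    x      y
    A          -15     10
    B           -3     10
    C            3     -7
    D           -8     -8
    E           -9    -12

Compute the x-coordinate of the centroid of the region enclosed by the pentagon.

-664/105

Apply Gauss's area formula. First the cross-terms c_i = x_i·y_{i+1} − x_{i+1}·y_i:
  -120, -9, -80, 24, -270  ⇒  2A = -455, A = -227.5.
Then Σ (x_i + x_{i+1})·c_i = 8632, so x̄ = 8632 / (6·(-227.5)) = -664/105.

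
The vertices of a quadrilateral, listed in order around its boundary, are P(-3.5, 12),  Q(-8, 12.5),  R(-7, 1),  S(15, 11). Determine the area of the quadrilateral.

129.125

P→Q: (-3.5)(12.5) − (-8)(12) = 52.25
Q→R: (-8)(1) − (-7)(12.5) = 79.5
R→S: (-7)(11) − (15)(1) = -92
S→P: (15)(12) − (-3.5)(11) = 218.5
Σ = 258.25
Area = |Σ|/2 = 129.125.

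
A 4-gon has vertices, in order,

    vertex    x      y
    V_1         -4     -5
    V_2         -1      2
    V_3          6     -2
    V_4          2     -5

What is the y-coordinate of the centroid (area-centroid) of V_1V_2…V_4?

-521/237

Apply the surveyor's formula. First the cross-terms c_i = x_i·y_{i+1} − x_{i+1}·y_i:
  -13, -10, -26, -30  ⇒  2A = -79, A = -39.5.
Then Σ (y_i + y_{i+1})·c_i = 521, so ȳ = 521 / (6·(-39.5)) = -521/237.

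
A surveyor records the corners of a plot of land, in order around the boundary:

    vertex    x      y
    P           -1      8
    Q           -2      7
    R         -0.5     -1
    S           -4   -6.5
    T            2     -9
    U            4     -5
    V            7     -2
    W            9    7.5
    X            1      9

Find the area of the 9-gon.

Apply the shoelace formula: 2A = Σ (x_i·y_{i+1} − x_{i+1}·y_i), indices taken mod 9.
Σ = (9) + (5.5) + (-0.75) + (49) + (26) + (27) + (70.5) + (73.5) + (17) = 276.75
Area = |Σ|/2 = 138.375.

138.375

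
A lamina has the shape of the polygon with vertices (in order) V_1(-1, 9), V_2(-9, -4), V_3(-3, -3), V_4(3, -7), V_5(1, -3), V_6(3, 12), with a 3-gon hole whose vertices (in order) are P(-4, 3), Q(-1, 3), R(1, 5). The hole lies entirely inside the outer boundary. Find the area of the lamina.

91

Outer boundary:
Σ = (85) + (15) + (30) + (-2) + (21) + (39) = 188
Area = |Σ|/2 = 94.
Hole:
Σ = (-9) + (-8) + (23) = 6
Area = |Σ|/2 = 3.
Net area = 94 − 3 = 91.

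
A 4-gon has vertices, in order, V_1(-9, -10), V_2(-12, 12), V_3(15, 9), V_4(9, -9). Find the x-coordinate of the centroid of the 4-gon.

20/43

Apply the shoelace formula. First the cross-terms c_i = x_i·y_{i+1} − x_{i+1}·y_i:
  -228, -288, -216, -171  ⇒  2A = -903, A = -451.5.
Then Σ (x_i + x_{i+1})·c_i = -1260, so x̄ = -1260 / (6·(-451.5)) = 20/43.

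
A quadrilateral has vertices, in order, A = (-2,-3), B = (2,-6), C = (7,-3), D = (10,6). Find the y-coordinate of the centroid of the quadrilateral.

Apply Gauss's area formula. First the cross-terms c_i = x_i·y_{i+1} − x_{i+1}·y_i:
  18, 36, 72, -18  ⇒  2A = 108, A = 54.
Then Σ (y_i + y_{i+1})·c_i = -324, so ȳ = -324 / (6·54) = -1.

-1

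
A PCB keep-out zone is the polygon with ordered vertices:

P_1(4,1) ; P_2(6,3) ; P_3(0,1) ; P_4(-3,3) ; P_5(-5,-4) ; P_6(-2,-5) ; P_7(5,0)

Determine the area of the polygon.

44.5

Apply the shoelace (surveyor's) formula: 2A = Σ (x_i·y_{i+1} − x_{i+1}·y_i), indices taken mod 7.
P_1→P_2: (4)(3) − (6)(1) = 6
P_2→P_3: (6)(1) − (0)(3) = 6
P_3→P_4: (0)(3) − (-3)(1) = 3
P_4→P_5: (-3)(-4) − (-5)(3) = 27
P_5→P_6: (-5)(-5) − (-2)(-4) = 17
P_6→P_7: (-2)(0) − (5)(-5) = 25
P_7→P_1: (5)(1) − (4)(0) = 5
Σ = 89
Area = |Σ|/2 = 44.5.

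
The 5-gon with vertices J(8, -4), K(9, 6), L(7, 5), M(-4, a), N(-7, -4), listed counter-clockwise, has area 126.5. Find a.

5

The doubled signed area Σ (x_i y_{i+1} − x_{i+1} y_i) is linear in a.
With a=0 it equals 183; the coefficient of a is 14 (from the two edges through M).
So 14·a + 183 = 2·126.5 = 253 ⇒ a = 5.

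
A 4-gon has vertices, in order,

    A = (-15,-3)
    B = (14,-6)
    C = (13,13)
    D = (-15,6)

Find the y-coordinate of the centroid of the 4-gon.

Apply the shoelace formula. First the cross-terms c_i = x_i·y_{i+1} − x_{i+1}·y_i:
  132, 260, 273, 135  ⇒  2A = 800, A = 400.
Then Σ (y_i + y_{i+1})·c_i = 6224, so ȳ = 6224 / (6·400) = 389/150.

389/150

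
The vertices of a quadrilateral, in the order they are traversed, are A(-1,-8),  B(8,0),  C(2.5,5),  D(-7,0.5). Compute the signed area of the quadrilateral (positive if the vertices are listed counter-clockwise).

Σ = (64) + (40) + (36.25) + (56.5) = 196.75
Signed area = Σ/2 = 98.375 (positive ⇒ counter-clockwise traversal).

98.375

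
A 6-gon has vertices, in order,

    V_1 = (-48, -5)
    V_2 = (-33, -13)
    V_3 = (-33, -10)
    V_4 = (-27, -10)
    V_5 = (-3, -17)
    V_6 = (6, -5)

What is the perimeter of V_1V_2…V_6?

|V_1V_2| = √((15)² + (-8)²) = √289 = 17
|V_2V_3| = √((0)² + (3)²) = √9 = 3
|V_3V_4| = √((6)² + (0)²) = √36 = 6
|V_4V_5| = √((24)² + (-7)²) = √625 = 25
|V_5V_6| = √((9)² + (12)²) = √225 = 15
|V_6V_1| = √((-54)² + (0)²) = √2916 = 54
Perimeter = 17 + 3 + 6 + 25 + 15 + 54 = 120.

120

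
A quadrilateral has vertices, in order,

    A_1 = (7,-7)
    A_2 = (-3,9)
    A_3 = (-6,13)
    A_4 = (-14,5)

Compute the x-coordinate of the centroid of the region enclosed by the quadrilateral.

-431/102

Apply the surveyor's formula. First the cross-terms c_i = x_i·y_{i+1} − x_{i+1}·y_i:
  42, 15, 152, 63  ⇒  2A = 272, A = 136.
Then Σ (x_i + x_{i+1})·c_i = -3448, so x̄ = -3448 / (6·136) = -431/102.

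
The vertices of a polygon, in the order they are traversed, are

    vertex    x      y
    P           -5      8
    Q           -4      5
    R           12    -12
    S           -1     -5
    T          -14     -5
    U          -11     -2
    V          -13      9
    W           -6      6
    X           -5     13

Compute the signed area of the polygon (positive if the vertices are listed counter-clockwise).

-170.5

Apply the shoelace formula: 2A = Σ (x_i·y_{i+1} − x_{i+1}·y_i), indices taken mod 9.
Σ = (7) + (-12) + (-72) + (-65) + (-27) + (-125) + (-24) + (-48) + (25) = -341
Signed area = Σ/2 = -170.5 (negative ⇒ clockwise traversal).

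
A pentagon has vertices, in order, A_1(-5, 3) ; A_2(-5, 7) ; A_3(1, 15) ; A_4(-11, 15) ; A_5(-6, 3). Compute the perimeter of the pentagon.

|A_1A_2| = √((0)² + (4)²) = √16 = 4
|A_2A_3| = √((6)² + (8)²) = √100 = 10
|A_3A_4| = √((-12)² + (0)²) = √144 = 12
|A_4A_5| = √((5)² + (-12)²) = √169 = 13
|A_5A_1| = √((1)² + (0)²) = √1 = 1
Perimeter = 4 + 10 + 12 + 13 + 1 = 40.

40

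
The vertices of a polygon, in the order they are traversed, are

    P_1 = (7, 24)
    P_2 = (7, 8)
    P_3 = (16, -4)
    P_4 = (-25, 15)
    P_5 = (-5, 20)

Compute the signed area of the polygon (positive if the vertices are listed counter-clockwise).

-406.5

Apply the shoelace (surveyor's) formula: 2A = Σ (x_i·y_{i+1} − x_{i+1}·y_i), indices taken mod 5.
Σ = (-112) + (-156) + (140) + (-425) + (-260) = -813
Signed area = Σ/2 = -406.5 (negative ⇒ clockwise traversal).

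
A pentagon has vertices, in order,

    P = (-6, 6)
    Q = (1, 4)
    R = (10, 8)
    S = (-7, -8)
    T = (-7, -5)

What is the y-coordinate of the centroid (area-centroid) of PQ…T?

161/179

Apply the shoelace formula. First the cross-terms c_i = x_i·y_{i+1} − x_{i+1}·y_i:
  -30, -32, -24, -21, -72  ⇒  2A = -179, A = -89.5.
Then Σ (y_i + y_{i+1})·c_i = -483, so ȳ = -483 / (6·(-89.5)) = 161/179.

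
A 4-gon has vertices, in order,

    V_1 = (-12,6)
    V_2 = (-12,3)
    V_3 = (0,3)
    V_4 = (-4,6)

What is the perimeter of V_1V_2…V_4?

28

|V_1V_2| = √((0)² + (-3)²) = √9 = 3
|V_2V_3| = √((12)² + (0)²) = √144 = 12
|V_3V_4| = √((-4)² + (3)²) = √25 = 5
|V_4V_1| = √((-8)² + (0)²) = √64 = 8
Perimeter = 3 + 12 + 5 + 8 = 28.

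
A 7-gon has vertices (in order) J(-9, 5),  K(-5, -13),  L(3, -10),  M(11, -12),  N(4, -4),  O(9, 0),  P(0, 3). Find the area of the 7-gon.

Σ = (142) + (89) + (74) + (4) + (36) + (27) + (27) = 399
Area = |Σ|/2 = 199.5.

199.5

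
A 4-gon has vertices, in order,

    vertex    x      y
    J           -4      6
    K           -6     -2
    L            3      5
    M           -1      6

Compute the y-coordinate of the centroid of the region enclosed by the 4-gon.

Apply Gauss's area formula. First the cross-terms c_i = x_i·y_{i+1} − x_{i+1}·y_i:
  44, -24, 23, 18  ⇒  2A = 61, A = 30.5.
Then Σ (y_i + y_{i+1})·c_i = 573, so ȳ = 573 / (6·30.5) = 191/61.

191/61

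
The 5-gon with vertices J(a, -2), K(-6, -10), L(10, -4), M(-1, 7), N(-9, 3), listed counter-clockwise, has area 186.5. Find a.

-9

The doubled signed area Σ (x_i y_{i+1} − x_{i+1} y_i) is linear in a.
With a=0 it equals 256; the coefficient of a is -13 (from the two edges through J).
So -13·a + 256 = 2·186.5 = 373 ⇒ a = -9.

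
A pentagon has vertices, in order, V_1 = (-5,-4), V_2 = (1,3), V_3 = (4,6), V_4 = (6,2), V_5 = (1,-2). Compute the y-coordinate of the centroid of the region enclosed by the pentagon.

Apply the shoelace formula. First the cross-terms c_i = x_i·y_{i+1} − x_{i+1}·y_i:
  -11, -6, -28, -14, -14  ⇒  2A = -73, A = -36.5.
Then Σ (y_i + y_{i+1})·c_i = -183, so ȳ = -183 / (6·(-36.5)) = 61/73.

61/73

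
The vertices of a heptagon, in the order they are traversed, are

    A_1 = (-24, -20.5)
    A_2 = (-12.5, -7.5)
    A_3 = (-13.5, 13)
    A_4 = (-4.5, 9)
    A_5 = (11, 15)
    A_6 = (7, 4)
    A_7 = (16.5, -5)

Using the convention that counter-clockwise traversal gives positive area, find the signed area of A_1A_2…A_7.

-594.875

Apply the surveyor's formula: 2A = Σ (x_i·y_{i+1} − x_{i+1}·y_i), indices taken mod 7.
Σ = (-76.25) + (-263.75) + (-63) + (-166.5) + (-61) + (-101) + (-458.25) = -1189.75
Signed area = Σ/2 = -594.875 (negative ⇒ clockwise traversal).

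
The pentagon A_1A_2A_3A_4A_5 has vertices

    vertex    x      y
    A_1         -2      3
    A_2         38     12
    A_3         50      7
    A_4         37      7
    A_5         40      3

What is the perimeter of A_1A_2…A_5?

|A_1A_2| = √((40)² + (9)²) = √1681 = 41
|A_2A_3| = √((12)² + (-5)²) = √169 = 13
|A_3A_4| = √((-13)² + (0)²) = √169 = 13
|A_4A_5| = √((3)² + (-4)²) = √25 = 5
|A_5A_1| = √((-42)² + (0)²) = √1764 = 42
Perimeter = 41 + 13 + 13 + 5 + 42 = 114.

114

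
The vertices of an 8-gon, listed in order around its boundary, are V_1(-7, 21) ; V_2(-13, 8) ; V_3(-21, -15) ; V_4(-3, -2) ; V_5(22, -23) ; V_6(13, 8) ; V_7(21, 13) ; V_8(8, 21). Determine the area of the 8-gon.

909

Cross-terms: 217, 363, -3, 113, 475, 1, 337, 315  ⇒  Σ = 1818
Area = |Σ|/2 = 909.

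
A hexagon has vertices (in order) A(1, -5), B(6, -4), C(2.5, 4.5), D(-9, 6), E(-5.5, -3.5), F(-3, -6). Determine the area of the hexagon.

Apply the surveyor's formula: 2A = Σ (x_i·y_{i+1} − x_{i+1}·y_i), indices taken mod 6.
Σ = (26) + (37) + (55.5) + (64.5) + (22.5) + (21) = 226.5
Area = |Σ|/2 = 113.25.

113.25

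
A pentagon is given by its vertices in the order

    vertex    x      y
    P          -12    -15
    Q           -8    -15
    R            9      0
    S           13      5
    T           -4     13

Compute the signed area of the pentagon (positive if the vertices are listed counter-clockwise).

322.5

Apply the shoelace (surveyor's) formula: 2A = Σ (x_i·y_{i+1} − x_{i+1}·y_i), indices taken mod 5.
Σ = (60) + (135) + (45) + (189) + (216) = 645
Signed area = Σ/2 = 322.5 (positive ⇒ counter-clockwise traversal).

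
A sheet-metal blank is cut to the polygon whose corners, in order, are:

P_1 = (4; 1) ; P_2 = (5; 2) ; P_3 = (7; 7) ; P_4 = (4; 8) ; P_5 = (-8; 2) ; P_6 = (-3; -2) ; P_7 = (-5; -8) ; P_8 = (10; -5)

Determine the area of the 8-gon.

Σ = (3) + (21) + (28) + (72) + (22) + (14) + (105) + (30) = 295
Area = |Σ|/2 = 147.5.

147.5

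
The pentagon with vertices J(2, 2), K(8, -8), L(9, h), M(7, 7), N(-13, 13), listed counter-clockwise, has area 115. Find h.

-3

The doubled signed area Σ (x_i y_{i+1} − x_{i+1} y_i) is linear in h.
With h=0 it equals 233; the coefficient of h is 1 (from the two edges through L).
So 1·h + 233 = 2·115 = 230 ⇒ h = -3.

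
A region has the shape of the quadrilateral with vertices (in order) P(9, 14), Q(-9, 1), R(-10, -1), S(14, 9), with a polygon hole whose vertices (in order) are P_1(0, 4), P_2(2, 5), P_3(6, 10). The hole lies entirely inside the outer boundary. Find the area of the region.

Outer boundary:
Σ = (135) + (19) + (-76) + (115) = 193
Area = |Σ|/2 = 96.5.
Hole:
Cross-terms: -8, -10, 24  ⇒  Σ = 6
Area = |Σ|/2 = 3.
Net area = 96.5 − 3 = 93.5.

93.5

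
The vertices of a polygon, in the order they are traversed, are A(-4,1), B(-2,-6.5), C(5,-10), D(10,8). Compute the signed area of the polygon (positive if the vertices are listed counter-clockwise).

Apply the surveyor's formula: 2A = Σ (x_i·y_{i+1} − x_{i+1}·y_i), indices taken mod 4.
A→B: (-4)(-6.5) − (-2)(1) = 28
B→C: (-2)(-10) − (5)(-6.5) = 52.5
C→D: (5)(8) − (10)(-10) = 140
D→A: (10)(1) − (-4)(8) = 42
Σ = 262.5
Signed area = Σ/2 = 131.25 (positive ⇒ counter-clockwise traversal).

131.25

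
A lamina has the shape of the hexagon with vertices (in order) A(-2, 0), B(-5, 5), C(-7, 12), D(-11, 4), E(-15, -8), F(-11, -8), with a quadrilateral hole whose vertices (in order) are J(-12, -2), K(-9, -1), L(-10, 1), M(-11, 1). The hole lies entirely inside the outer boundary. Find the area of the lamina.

111.5

Outer boundary:
Apply the shoelace (surveyor's) formula: 2A = Σ (x_i·y_{i+1} − x_{i+1}·y_i), indices taken mod 6.
A→B: (-2)(5) − (-5)(0) = -10
B→C: (-5)(12) − (-7)(5) = -25
C→D: (-7)(4) − (-11)(12) = 104
D→E: (-11)(-8) − (-15)(4) = 148
E→F: (-15)(-8) − (-11)(-8) = 32
F→A: (-11)(0) − (-2)(-8) = -16
Σ = 233
Area = |Σ|/2 = 116.5.
Hole:
Σ = (-6) + (-19) + (1) + (34) = 10
Area = |Σ|/2 = 5.
Net area = 116.5 − 5 = 111.5.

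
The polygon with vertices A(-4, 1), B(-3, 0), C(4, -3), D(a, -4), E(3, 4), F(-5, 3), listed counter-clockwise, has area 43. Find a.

6

Write out the shoelace sum; only the two edges meeting at D involve a:
2·Area = [(4·(-4) − a·(-3)) + (a·4 − 3·(-4))] + 48
       = 7·a + 44 = 86
⇒ a = 6.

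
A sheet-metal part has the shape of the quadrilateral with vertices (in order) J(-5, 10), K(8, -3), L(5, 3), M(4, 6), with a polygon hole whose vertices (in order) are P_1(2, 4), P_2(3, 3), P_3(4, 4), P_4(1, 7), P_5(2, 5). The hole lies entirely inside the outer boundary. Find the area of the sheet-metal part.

Outer boundary:
Apply the shoelace (surveyor's) formula: 2A = Σ (x_i·y_{i+1} − x_{i+1}·y_i), indices taken mod 4.
J→K: (-5)(-3) − (8)(10) = -65
K→L: (8)(3) − (5)(-3) = 39
L→M: (5)(6) − (4)(3) = 18
M→J: (4)(10) − (-5)(6) = 70
Σ = 62
Area = |Σ|/2 = 31.
Hole:
Apply the shoelace formula: 2A = Σ (x_i·y_{i+1} − x_{i+1}·y_i), indices taken mod 5.
Cross-terms: -6, 0, 24, -9, -2  ⇒  Σ = 7
Area = |Σ|/2 = 3.5.
Net area = 31 − 3.5 = 27.5.

27.5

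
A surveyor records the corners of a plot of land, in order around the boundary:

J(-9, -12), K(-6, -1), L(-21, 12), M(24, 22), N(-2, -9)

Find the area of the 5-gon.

567.5

J→K: (-9)(-1) − (-6)(-12) = -63
K→L: (-6)(12) − (-21)(-1) = -93
L→M: (-21)(22) − (24)(12) = -750
M→N: (24)(-9) − (-2)(22) = -172
N→J: (-2)(-12) − (-9)(-9) = -57
Σ = -1135
Area = |Σ|/2 = 567.5.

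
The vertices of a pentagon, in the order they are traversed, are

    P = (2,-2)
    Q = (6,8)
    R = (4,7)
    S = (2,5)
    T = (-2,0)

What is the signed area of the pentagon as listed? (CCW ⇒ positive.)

29

Cross-terms: 28, 10, 6, 10, 4  ⇒  Σ = 58
Signed area = Σ/2 = 29 (positive ⇒ counter-clockwise traversal).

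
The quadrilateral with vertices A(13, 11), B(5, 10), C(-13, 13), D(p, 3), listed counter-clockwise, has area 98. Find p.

Write out the shoelace sum; only the two edges meeting at D involve p:
2·Area = [((-13)·3 − p·13) + (p·11 − 13·3)] + 270
       = -2·p + 192 = 196
⇒ p = -2.

-2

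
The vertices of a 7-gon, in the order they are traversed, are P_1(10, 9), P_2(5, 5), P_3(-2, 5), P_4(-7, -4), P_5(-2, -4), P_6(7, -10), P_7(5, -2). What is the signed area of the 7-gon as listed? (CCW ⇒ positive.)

126

Apply the shoelace formula: 2A = Σ (x_i·y_{i+1} − x_{i+1}·y_i), indices taken mod 7.
P_1→P_2: (10)(5) − (5)(9) = 5
P_2→P_3: (5)(5) − (-2)(5) = 35
P_3→P_4: (-2)(-4) − (-7)(5) = 43
P_4→P_5: (-7)(-4) − (-2)(-4) = 20
P_5→P_6: (-2)(-10) − (7)(-4) = 48
P_6→P_7: (7)(-2) − (5)(-10) = 36
P_7→P_1: (5)(9) − (10)(-2) = 65
Σ = 252
Signed area = Σ/2 = 126 (positive ⇒ counter-clockwise traversal).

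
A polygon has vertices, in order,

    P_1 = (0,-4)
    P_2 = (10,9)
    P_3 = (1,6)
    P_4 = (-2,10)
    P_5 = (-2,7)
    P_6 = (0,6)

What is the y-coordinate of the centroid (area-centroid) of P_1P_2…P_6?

421/107

Apply the shoelace (surveyor's) formula. First the cross-terms c_i = x_i·y_{i+1} − x_{i+1}·y_i:
  40, 51, 22, 6, -12, 0  ⇒  2A = 107, A = 53.5.
Then Σ (y_i + y_{i+1})·c_i = 1263, so ȳ = 1263 / (6·53.5) = 421/107.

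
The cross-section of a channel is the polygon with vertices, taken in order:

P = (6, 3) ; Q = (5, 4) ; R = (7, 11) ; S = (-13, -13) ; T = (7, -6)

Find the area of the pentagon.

157

P→Q: (6)(4) − (5)(3) = 9
Q→R: (5)(11) − (7)(4) = 27
R→S: (7)(-13) − (-13)(11) = 52
S→T: (-13)(-6) − (7)(-13) = 169
T→P: (7)(3) − (6)(-6) = 57
Σ = 314
Area = |Σ|/2 = 157.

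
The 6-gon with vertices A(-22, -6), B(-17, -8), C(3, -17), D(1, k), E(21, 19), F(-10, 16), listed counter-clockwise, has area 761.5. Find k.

-9

Write out the shoelace sum; only the two edges meeting at D involve k:
2·Area = [(3·k − 1·(-17)) + (1·19 − 21·k)] + 1325
       = -18·k + 1361 = 1523
⇒ k = -9.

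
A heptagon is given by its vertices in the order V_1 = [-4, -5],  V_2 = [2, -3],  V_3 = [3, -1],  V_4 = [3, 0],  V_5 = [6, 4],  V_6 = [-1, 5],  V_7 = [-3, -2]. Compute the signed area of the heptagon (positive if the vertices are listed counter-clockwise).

Cross-terms: 22, 7, 3, 12, 34, 17, 7  ⇒  Σ = 102
Signed area = Σ/2 = 51 (positive ⇒ counter-clockwise traversal).

51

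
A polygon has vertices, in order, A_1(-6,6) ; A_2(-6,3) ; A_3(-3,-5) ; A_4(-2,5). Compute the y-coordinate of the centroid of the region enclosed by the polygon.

Apply Gauss's area formula. First the cross-terms c_i = x_i·y_{i+1} − x_{i+1}·y_i:
  18, 39, -25, 18  ⇒  2A = 50, A = 25.
Then Σ (y_i + y_{i+1})·c_i = 282, so ȳ = 282 / (6·25) = 1.88.

1.88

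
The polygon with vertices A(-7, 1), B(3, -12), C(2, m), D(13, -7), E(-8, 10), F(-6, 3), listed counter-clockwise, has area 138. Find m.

-6

Write out the shoelace sum; only the two edges meeting at C involve m:
2·Area = [(3·m − 2·(-12)) + (2·(-7) − 13·m)] + 206
       = -10·m + 216 = 276
⇒ m = -6.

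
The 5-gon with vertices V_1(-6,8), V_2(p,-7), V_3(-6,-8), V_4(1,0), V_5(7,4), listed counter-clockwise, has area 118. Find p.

Write out the shoelace sum; only the two edges meeting at V_2 involve p:
2·Area = [((-6)·(-7) − p·8) + (p·(-8) − (-6)·(-7))] + 92
       = -16·p + 92 = 236
⇒ p = -9.

-9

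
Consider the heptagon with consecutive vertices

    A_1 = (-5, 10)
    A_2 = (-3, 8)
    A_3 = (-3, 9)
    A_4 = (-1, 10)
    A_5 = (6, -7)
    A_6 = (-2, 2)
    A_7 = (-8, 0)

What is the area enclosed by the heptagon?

76.5

Apply the shoelace formula: 2A = Σ (x_i·y_{i+1} − x_{i+1}·y_i), indices taken mod 7.
Σ = (-10) + (-3) + (-21) + (-53) + (-2) + (16) + (-80) = -153
Area = |Σ|/2 = 76.5.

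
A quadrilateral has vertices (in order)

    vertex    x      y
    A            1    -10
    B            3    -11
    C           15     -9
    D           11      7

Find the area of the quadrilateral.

Apply the shoelace formula: 2A = Σ (x_i·y_{i+1} − x_{i+1}·y_i), indices taken mod 4.
Cross-terms: 19, 138, 204, -117  ⇒  Σ = 244
Area = |Σ|/2 = 122.

122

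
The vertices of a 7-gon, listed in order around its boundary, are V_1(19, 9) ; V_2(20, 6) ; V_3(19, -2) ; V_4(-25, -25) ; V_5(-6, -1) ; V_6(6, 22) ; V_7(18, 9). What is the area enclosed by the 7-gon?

Apply the shoelace formula: 2A = Σ (x_i·y_{i+1} − x_{i+1}·y_i), indices taken mod 7.
V_1→V_2: (19)(6) − (20)(9) = -66
V_2→V_3: (20)(-2) − (19)(6) = -154
V_3→V_4: (19)(-25) − (-25)(-2) = -525
V_4→V_5: (-25)(-1) − (-6)(-25) = -125
V_5→V_6: (-6)(22) − (6)(-1) = -126
V_6→V_7: (6)(9) − (18)(22) = -342
V_7→V_1: (18)(9) − (19)(9) = -9
Σ = -1347
Area = |Σ|/2 = 673.5.

673.5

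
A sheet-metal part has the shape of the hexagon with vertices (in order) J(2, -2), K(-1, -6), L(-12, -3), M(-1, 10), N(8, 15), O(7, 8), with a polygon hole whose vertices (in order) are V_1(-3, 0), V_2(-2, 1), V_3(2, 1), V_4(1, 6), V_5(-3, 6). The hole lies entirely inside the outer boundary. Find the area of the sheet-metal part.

163

Outer boundary:
Apply the surveyor's formula: 2A = Σ (x_i·y_{i+1} − x_{i+1}·y_i), indices taken mod 6.
Σ = (-14) + (-69) + (-123) + (-95) + (-41) + (-30) = -372
Area = |Σ|/2 = 186.
Hole:
V_1→V_2: (-3)(1) − (-2)(0) = -3
V_2→V_3: (-2)(1) − (2)(1) = -4
V_3→V_4: (2)(6) − (1)(1) = 11
V_4→V_5: (1)(6) − (-3)(6) = 24
V_5→V_1: (-3)(0) − (-3)(6) = 18
Σ = 46
Area = |Σ|/2 = 23.
Net area = 186 − 23 = 163.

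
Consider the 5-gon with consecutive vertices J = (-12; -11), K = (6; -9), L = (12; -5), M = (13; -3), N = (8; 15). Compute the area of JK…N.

296

Cross-terms: 174, 78, 29, 219, 92  ⇒  Σ = 592
Area = |Σ|/2 = 296.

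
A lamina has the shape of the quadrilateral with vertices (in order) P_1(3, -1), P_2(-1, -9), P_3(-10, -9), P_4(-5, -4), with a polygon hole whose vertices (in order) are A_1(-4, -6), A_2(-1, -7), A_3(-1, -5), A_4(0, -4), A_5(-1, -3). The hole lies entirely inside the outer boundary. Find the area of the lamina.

Outer boundary:
Σ = (-28) + (-81) + (-5) + (17) = -97
Area = |Σ|/2 = 48.5.
Hole:
Apply Gauss's area formula: 2A = Σ (x_i·y_{i+1} − x_{i+1}·y_i), indices taken mod 5.
Σ = (22) + (-2) + (4) + (-4) + (-6) = 14
Area = |Σ|/2 = 7.
Net area = 48.5 − 7 = 41.5.

41.5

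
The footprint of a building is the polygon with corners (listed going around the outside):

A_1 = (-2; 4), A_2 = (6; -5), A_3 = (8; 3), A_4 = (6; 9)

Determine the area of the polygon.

70

A_1→A_2: (-2)(-5) − (6)(4) = -14
A_2→A_3: (6)(3) − (8)(-5) = 58
A_3→A_4: (8)(9) − (6)(3) = 54
A_4→A_1: (6)(4) − (-2)(9) = 42
Σ = 140
Area = |Σ|/2 = 70.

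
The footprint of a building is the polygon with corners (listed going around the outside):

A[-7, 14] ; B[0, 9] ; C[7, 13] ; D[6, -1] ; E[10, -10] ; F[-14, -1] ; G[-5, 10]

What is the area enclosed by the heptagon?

Apply the shoelace (surveyor's) formula: 2A = Σ (x_i·y_{i+1} − x_{i+1}·y_i), indices taken mod 7.
Cross-terms: -63, -63, -85, -50, -150, -145, 0  ⇒  Σ = -556
Area = |Σ|/2 = 278.

278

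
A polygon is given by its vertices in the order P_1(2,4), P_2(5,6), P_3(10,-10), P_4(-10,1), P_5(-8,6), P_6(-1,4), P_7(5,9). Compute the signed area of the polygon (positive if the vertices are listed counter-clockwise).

Apply Gauss's area formula: 2A = Σ (x_i·y_{i+1} − x_{i+1}·y_i), indices taken mod 7.
Σ = (-8) + (-110) + (-90) + (-52) + (-26) + (-29) + (2) = -313
Signed area = Σ/2 = -156.5 (negative ⇒ clockwise traversal).

-156.5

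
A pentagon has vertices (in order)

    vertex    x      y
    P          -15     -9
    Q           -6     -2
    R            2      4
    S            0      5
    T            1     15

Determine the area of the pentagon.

Apply the shoelace (surveyor's) formula: 2A = Σ (x_i·y_{i+1} − x_{i+1}·y_i), indices taken mod 5.
Σ = (-24) + (-20) + (10) + (-5) + (216) = 177
Area = |Σ|/2 = 88.5.

88.5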